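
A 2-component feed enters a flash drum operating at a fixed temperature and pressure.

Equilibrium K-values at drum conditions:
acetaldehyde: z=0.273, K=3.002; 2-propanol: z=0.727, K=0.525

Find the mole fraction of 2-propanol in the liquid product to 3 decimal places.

x_2-propanol = 0.808

Material balance + equilibrium reduce to Σ zᵢ(Kᵢ−1)/(1+ψ(Kᵢ−1)) = 0.
Feasibility: ΣzᵢKᵢ = 1.201, Σzᵢ/Kᵢ = 1.476 — both > 1, two phases present.
Iterate (Newton) starting at ψ = 0.5:
  ψ = 0.500: g = -0.1797, g' = -0.555 → ψ = 0.176
  ψ = 0.176: g = 0.0270, g' = -0.793 → ψ = 0.210
  ψ = 0.210: g = 0.0009, g' = -0.744 → ψ = 0.212
Converged at ψ = 0.212.
Compositions from xᵢ = zᵢ/(1+ψ(Kᵢ−1)), yᵢ = Kᵢxᵢ:
  acetaldehyde: x = 0.192, y = 0.576
  2-propanol: x = 0.808, y = 0.424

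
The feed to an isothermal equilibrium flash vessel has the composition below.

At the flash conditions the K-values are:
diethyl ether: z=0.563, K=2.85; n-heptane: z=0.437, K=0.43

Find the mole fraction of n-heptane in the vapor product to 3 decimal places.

y_n-heptane = 0.329

Newton–Raphson from V/F = 0.5:
  V/F = 0.500: g = 0.1927, g' = -0.798 → V/F = 0.742
  V/F = 0.742: g = 0.0077, g' = -0.769 → V/F = 0.752
Converged at V/F = 0.752.
Compositions from xᵢ = zᵢ/(1+V/F(Kᵢ−1)), yᵢ = Kᵢxᵢ:
  diethyl ether: x = 0.236, y = 0.671
  n-heptane: x = 0.764, y = 0.329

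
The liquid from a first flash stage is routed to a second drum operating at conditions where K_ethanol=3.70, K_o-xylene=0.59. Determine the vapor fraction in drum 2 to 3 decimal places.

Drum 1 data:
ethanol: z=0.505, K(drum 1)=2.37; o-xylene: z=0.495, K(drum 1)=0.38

Drum 1:
Material balance + equilibrium reduce to Σ zᵢ(Kᵢ−1)/(1+ψ₁(Kᵢ−1)) = 0.
Feasibility: ΣzᵢKᵢ = 1.385, Σzᵢ/Kᵢ = 1.516 — both > 1, two phases present.
Iterate (Newton) starting at ψ₁ = 0.53:
  ψ₁ = 0.530: g = -0.0563, g' = -0.740 → ψ₁ = 0.454
  ψ₁ = 0.454: g = -0.0006, g' = -0.729 → ψ₁ = 0.453
Converged at ψ₁ = 0.453.
Drum-1 compositions:
  ethanol: x = 0.312, y = 0.738
  o-xylene: x = 0.688, y = 0.262
Drum-2 feed = drum-1 liquid: z₂ = (0.3116, 0.6884).
Drum 2:
Let ψ₂ = V/F and solve Σ zᵢ(Kᵢ−1)/(1+ψ₂(Kᵢ−1)) = 0.
Check two-phase: ΣzᵢKᵢ = 1.559 > 1 and Σzᵢ/Kᵢ = 1.251 > 1, so g(0) = 0.559 > 0 and g(1) = -0.251 < 0.
Binary case is linear: z₁(K₁−1)(1+ψ₂(K₂−1)) + z₂(K₂−1)(1+ψ₂(K₁−1)) = 0
⇒ ψ₂ = [z₁(K₁−1)+z₂(K₂−1)] / [−(K₁−1)(K₂−1)] = 0.5589/1.1070 = 0.505
  ethanol: x = 0.132, y = 0.488
  o-xylene: x = 0.868, y = 0.512

V/F (drum 2) = 0.505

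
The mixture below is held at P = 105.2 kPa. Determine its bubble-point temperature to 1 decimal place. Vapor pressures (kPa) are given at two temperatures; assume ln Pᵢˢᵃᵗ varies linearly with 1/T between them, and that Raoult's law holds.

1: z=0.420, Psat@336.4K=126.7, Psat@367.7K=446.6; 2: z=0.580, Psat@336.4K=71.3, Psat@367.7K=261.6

T = 338.8 K

Bubble-point temperature: ΣzᵢPᵢˢᵃᵗ(T) = P. Interpolate ln Pᵢˢᵃᵗ = aᵢ + bᵢ/T.
  T = 336.4 K: ΣzᵢPᵢˢᵃᵗ = 94.57 kPa
  T = 367.7 K: ΣzᵢPᵢˢᵃᵗ = 339.30 kPa
  T = 352.0 K: ΣzᵢPᵢˢᵃᵗ = 183.90 kPa
  T = 344.2 K: ΣzᵢPᵢˢᵃᵗ = 132.87 kPa
  T = 340.3 K: ΣzᵢPᵢˢᵃᵗ = 112.31 kPa
  T = 338.4 K: ΣzᵢPᵢˢᵃᵗ = 103.34 kPa
Interpolating between 338.4 K and 340.3 K gives T ≈ 338.8 K.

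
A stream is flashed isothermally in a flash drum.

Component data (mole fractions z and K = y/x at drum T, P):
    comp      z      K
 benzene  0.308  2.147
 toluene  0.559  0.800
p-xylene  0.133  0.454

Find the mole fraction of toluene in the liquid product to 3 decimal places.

x_toluene = 0.621

Material balance + equilibrium reduce to Σ zᵢ(Kᵢ−1)/(1+ψ(Kᵢ−1)) = 0.
Check two-phase: ΣzᵢKᵢ = 1.169 > 1 and Σzᵢ/Kᵢ = 1.135 > 1, so g(0) = 0.169 > 0 and g(1) = -0.135 < 0.
Iterate (Newton) starting at ψ = 0.33:
  ψ = 0.330: g = 0.0480, g' = -0.298 → ψ = 0.491
  ψ = 0.491: g = 0.0028, g' = -0.267 → ψ = 0.502
Converged at ψ = 0.502.
Compositions from xᵢ = zᵢ/(1+ψ(Kᵢ−1)), yᵢ = Kᵢxᵢ:
  benzene: x = 0.196, y = 0.420
  toluene: x = 0.621, y = 0.497
  p-xylene: x = 0.183, y = 0.083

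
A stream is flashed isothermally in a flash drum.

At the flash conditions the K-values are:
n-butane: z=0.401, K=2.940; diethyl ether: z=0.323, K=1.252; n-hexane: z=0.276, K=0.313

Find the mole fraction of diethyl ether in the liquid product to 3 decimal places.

Newton–Raphson from V/F = 0.5:
  V/F = 0.500: g = 0.1784, g' = -0.707 → V/F = 0.752
  V/F = 0.752: g = -0.0076, g' = -0.822 → V/F = 0.743
Converged at V/F = 0.743.
Compositions from xᵢ = zᵢ/(1+V/F(Kᵢ−1)), yᵢ = Kᵢxᵢ:
  n-butane: x = 0.164, y = 0.483
  diethyl ether: x = 0.272, y = 0.341
  n-hexane: x = 0.564, y = 0.176

x_diethyl ether = 0.272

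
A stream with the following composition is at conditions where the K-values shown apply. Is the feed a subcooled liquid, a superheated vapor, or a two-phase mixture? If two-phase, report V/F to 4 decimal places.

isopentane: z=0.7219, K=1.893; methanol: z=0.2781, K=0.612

ΣzᵢKᵢ = 1.5368; Σzᵢ/Kᵢ = 0.8358.
Since Σzᵢ/Kᵢ < 1 the mixture is above its dew point — single vapor phase.

superheated vapor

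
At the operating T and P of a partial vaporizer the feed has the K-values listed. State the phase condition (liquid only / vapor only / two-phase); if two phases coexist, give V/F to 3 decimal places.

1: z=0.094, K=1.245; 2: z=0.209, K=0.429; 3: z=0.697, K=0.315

liquid only

ΣzᵢKᵢ = 0.426; Σzᵢ/Kᵢ = 2.775.
Since ΣzᵢKᵢ < 1 the mixture is below its bubble point — single liquid phase.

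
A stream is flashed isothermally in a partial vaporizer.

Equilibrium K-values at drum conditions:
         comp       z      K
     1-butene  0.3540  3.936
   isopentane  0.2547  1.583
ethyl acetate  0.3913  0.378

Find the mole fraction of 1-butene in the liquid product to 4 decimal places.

Material balance + equilibrium reduce to Σ zᵢ(Kᵢ−1)/(1+V/F(Kᵢ−1)) = 0.
Check two-phase: ΣzᵢKᵢ = 1.9444 > 1 and Σzᵢ/Kᵢ = 1.2860 > 1, so g(0) = 0.9444 > 0 and g(1) = -0.2860 < 0.
Newton–Raphson from V/F = 0.5:
  V/F = 0.5000: g = 0.18285, g' = -0.8718 → V/F = 0.7097
  V/F = 0.7097: g = 0.00630, g' = -0.8495 → V/F = 0.7172
Converged at V/F = 0.7172.
Compositions from xᵢ = zᵢ/(1+V/F(Kᵢ−1)), yᵢ = Kᵢxᵢ:
  1-butene: x = 0.1140, y = 0.4487
  isopentane: x = 0.1796, y = 0.2843
  ethyl acetate: x = 0.7064, y = 0.2670

x_1-butene = 0.1140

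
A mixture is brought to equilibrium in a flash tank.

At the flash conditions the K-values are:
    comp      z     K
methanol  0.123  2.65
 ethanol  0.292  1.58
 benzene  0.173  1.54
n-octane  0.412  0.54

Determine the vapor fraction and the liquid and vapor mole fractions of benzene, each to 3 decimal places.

Material balance + equilibrium reduce to Σ zᵢ(Kᵢ−1)/(1+ψ(Kᵢ−1)) = 0.
g(0) = ΣzᵢKᵢ − 1 = 0.276 and g(1) = 1 − Σzᵢ/Kᵢ = -0.107, so a root lies in (0, 1).
Newton iteration, ψ⁰ = 0.34:
  ψ = 0.340: g = 0.1257, g' = -0.364 → ψ = 0.685
  ψ = 0.685: g = 0.0080, g' = -0.337 → ψ = 0.709
Converged at ψ = 0.709.
Compositions from xᵢ = zᵢ/(1+ψ(Kᵢ−1)), yᵢ = Kᵢxᵢ:
  methanol: x = 0.057, y = 0.150
  ethanol: x = 0.207, y = 0.327
  benzene: x = 0.125, y = 0.193
  n-octane: x = 0.611, y = 0.330

ψ = 0.709, x_benzene = 0.125, y_benzene = 0.193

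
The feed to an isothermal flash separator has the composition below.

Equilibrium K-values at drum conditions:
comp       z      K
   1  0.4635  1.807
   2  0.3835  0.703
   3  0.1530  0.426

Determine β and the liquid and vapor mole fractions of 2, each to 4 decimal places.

Newton–Raphson from β = 0.5:
  β = 0.5000: g = 0.00957, g' = -0.2991 → β = 0.5320
Converged at β = 0.5320.
Compositions from xᵢ = zᵢ/(1+β(Kᵢ−1)), yᵢ = Kᵢxᵢ:
  1: x = 0.3243, y = 0.5860
  2: x = 0.4555, y = 0.3202
  3: x = 0.2203, y = 0.0938

β = 0.5320, x_2 = 0.4555, y_2 = 0.3202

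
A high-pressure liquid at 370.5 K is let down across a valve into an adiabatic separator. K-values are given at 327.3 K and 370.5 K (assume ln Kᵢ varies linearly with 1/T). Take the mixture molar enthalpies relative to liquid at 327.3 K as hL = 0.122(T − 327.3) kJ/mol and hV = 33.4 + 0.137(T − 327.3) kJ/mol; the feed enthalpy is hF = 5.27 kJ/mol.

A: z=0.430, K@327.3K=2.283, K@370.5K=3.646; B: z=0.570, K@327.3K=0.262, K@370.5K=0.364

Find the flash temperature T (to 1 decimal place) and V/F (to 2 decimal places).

Adiabatic flash: solve Rachford–Rice at each trial T, then check hF = ψ·hV(T) + (1−ψ)·hL(T).
  T = 327.3 K: K = (2.283, 0.262), RR gives ψ = 0.138, H_out = 4.622 kJ/mol
  T = 370.5 K: K = (3.646, 0.364), RR gives ψ = 0.461, H_out = 20.956 kJ/mol
  T = 348.9 K: K = (2.927, 0.312), RR gives ψ = 0.329, H_out = 13.738 kJ/mol
  T = 338.1 K: K = (2.595, 0.287), RR gives ψ = 0.246, H_out = 9.559 kJ/mol
  T = 332.7 K: K = (2.437, 0.274), RR gives ψ = 0.196, H_out = 7.213 kJ/mol
  T = 330.0 K: K = (2.359, 0.268), RR gives ψ = 0.168, H_out = 5.953 kJ/mol
  T = 328.6 K: K = (2.320, 0.265), RR gives ψ = 0.153, H_out = 5.272 kJ/mol
Linear interpolation between T = 327.3 (H_out = 4.622) and T = 328.6 (H_out = 5.272) on hF = 5.27 gives T ≈ 328.6 K, at which ψ = 0.15.

T = 328.6 K, V/F = 0.15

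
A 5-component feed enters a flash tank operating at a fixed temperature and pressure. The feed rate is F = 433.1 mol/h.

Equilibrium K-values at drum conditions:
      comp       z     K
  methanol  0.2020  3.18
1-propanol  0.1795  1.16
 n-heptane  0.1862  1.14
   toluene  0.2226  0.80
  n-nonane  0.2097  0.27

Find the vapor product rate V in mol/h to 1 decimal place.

V = 192.1 mol/h

Material balance + equilibrium reduce to Σ zᵢ(Kᵢ−1)/(1+V/F(Kᵢ−1)) = 0.
Feasibility: ΣzᵢKᵢ = 1.2975, Σzᵢ/Kᵢ = 1.4365 — both > 1, two phases present.
Newton iteration, V/F⁰ = 0.5:
  V/F = 0.5000: g = -0.02889, g' = -0.5150 → V/F = 0.4439
  V/F = 0.4439: g = -0.00018, g' = -0.5105 → V/F = 0.4436
Converged at V/F = 0.4436.
Then V = V/F·F = 0.4436·433.1 = 192.1 mol/h and L = F − V = 241.0 mol/h.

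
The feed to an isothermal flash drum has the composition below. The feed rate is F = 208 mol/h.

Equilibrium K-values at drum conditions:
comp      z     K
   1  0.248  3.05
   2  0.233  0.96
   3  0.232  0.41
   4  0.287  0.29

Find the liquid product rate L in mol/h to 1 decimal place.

Material balance + equilibrium reduce to Σ zᵢ(Kᵢ−1)/(1+ψ(Kᵢ−1)) = 0.
Feasibility: ΣzᵢKᵢ = 1.158, Σzᵢ/Kᵢ = 1.880 — both > 1, two phases present.
Iterate (Newton) starting at ψ = 0.67:
  ψ = 0.670: g = -0.4104, g' = -0.933 → ψ = 0.230
  ψ = 0.230: g = -0.0658, g' = -0.797 → ψ = 0.147
  ψ = 0.147: g = 0.0036, g' = -0.892 → ψ = 0.151
Converged at ψ = 0.151.
Then V = ψ·F = 0.1514·208 = 31.5 mol/h and L = F − V = 176.5 mol/h.

L = 176.5 mol/h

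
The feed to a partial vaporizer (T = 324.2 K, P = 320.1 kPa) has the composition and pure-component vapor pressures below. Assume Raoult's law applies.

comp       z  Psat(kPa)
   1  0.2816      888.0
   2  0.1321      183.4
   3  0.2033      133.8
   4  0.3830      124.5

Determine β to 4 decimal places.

β = 0.0896

Raoult's law: Kᵢ = Pᵢˢᵃᵗ/P = Pᵢˢᵃᵗ/320.1.
  K_1 = 888.0/320.1 = 2.774133, K_2 = 183.4/320.1 = 0.572946, K_3 = 133.8/320.1 = 0.417994, K_4 = 124.5/320.1 = 0.388941
Rachford–Rice: g(β) = Σ zᵢ(Kᵢ−1)/(1+β(Kᵢ−1)) = 0.
g(0) = ΣzᵢKᵢ − 1 = 0.0908 and g(1) = 1 − Σzᵢ/Kᵢ = -0.8032, so a root lies in (0, 1).
Newton iteration, β⁰ = 0.32:
  β = 0.3200: g = -0.18299, g' = -0.7179 → β = 0.0651
  β = 0.0651: g = 0.02312, g' = -0.9673 → β = 0.0890
  β = 0.0890: g = 0.00053, g' = -0.9236 → β = 0.0896
Converged at β = 0.0896.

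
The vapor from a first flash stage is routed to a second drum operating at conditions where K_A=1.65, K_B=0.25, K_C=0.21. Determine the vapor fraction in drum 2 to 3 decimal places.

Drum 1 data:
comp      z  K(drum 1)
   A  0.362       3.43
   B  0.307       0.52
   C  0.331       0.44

V/F (drum 2) = 0.184

Drum 1:
Material balance + equilibrium reduce to Σ zᵢ(Kᵢ−1)/(1+ψ₁(Kᵢ−1)) = 0.
g(0) = ΣzᵢKᵢ − 1 = 0.547 and g(1) = 1 − Σzᵢ/Kᵢ = -0.448, so a root lies in (0, 1).
Newton–Raphson from ψ₁ = 0.44:
  ψ₁ = 0.440: g = -0.0077, g' = -0.796 → ψ₁ = 0.430
Converged at ψ₁ = 0.430.
Drum-1 compositions:
  A: x = 0.177, y = 0.607
  B: x = 0.387, y = 0.201
  C: x = 0.436, y = 0.192
Drum-2 feed = drum-1 vapor: z₂ = (0.6069, 0.2012, 0.1919).
Drum 2:
Material balance + equilibrium reduce to Σ zᵢ(Kᵢ−1)/(1+ψ₂(Kᵢ−1)) = 0.
g(0) = ΣzᵢKᵢ − 1 = 0.092 and g(1) = 1 − Σzᵢ/Kᵢ = -1.086, so a root lies in (0, 1).
Newton iteration, ψ₂⁰ = 0.5:
  ψ₂ = 0.500: g = -0.1943, g' = -0.763 → ψ₂ = 0.245
  ψ₂ = 0.245: g = -0.0328, g' = -0.545 → ψ₂ = 0.185
  ψ₂ = 0.185: g = -0.0008, g' = -0.521 → ψ₂ = 0.184
Converged at ψ₂ = 0.184.
  A: x = 0.542, y = 0.895
  B: x = 0.233, y = 0.058
  C: x = 0.224, y = 0.047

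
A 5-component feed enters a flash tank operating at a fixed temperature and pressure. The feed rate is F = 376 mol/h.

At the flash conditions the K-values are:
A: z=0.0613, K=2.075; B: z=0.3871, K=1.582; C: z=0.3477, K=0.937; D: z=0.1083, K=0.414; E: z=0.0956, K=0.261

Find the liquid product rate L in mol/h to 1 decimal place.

Rachford–Rice: g(ψ) = Σ zᵢ(Kᵢ−1)/(1+ψ(Kᵢ−1)) = 0.
Feasibility: ΣzᵢKᵢ = 1.1352, Σzᵢ/Kᵢ = 1.2732 — both > 1, two phases present.
Newton–Raphson from ψ = 0.5:
  ψ = 0.5000: g = -0.00706, g' = -0.3158 → ψ = 0.4776
  ψ = 0.4776: g = -0.00008, g' = -0.3091 → ψ = 0.4774
Converged at ψ = 0.4774.
Then V = ψ·F = 0.4774·376 = 179.5 mol/h and L = F − V = 196.5 mol/h.

L = 196.5 mol/h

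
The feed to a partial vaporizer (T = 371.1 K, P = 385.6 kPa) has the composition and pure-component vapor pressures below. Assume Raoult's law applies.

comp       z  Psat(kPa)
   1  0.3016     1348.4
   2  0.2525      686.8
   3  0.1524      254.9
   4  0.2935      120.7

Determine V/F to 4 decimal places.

Raoult's law: Kᵢ = Pᵢˢᵃᵗ/P = Pᵢˢᵃᵗ/385.6.
  K_1 = 1348.4/385.6 = 3.496888, K_2 = 686.8/385.6 = 1.781120, K_3 = 254.9/385.6 = 0.661048, K_4 = 120.7/385.6 = 0.313019
Rachford–Rice: g(V/F) = Σ zᵢ(Kᵢ−1)/(1+V/F(Kᵢ−1)) = 0.
Feasibility: ΣzᵢKᵢ = 1.6970, Σzᵢ/Kᵢ = 1.3962 — both > 1, two phases present.
Iterate (Newton) starting at V/F = 0.51:
  V/F = 0.5100: g = 0.09947, g' = -0.7964 → V/F = 0.6349
  V/F = 0.6349: g = -0.00029, g' = -0.8143 → V/F = 0.6345
Converged at V/F = 0.6345.

V/F = 0.6345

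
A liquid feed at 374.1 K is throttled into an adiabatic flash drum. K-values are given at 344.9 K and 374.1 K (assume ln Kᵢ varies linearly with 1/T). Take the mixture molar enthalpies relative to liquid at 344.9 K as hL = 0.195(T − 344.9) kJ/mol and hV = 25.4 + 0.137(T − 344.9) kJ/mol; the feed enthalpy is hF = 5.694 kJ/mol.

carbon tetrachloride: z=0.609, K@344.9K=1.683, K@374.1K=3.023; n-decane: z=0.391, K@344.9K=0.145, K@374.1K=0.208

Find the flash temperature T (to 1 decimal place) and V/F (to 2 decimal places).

Adiabatic flash: solve Rachford–Rice at each trial T, then check hF = ψ·hV(T) + (1−ψ)·hL(T).
  T = 344.9 K: K = (1.683, 0.145), RR gives ψ = 0.140, H_out = 3.551 kJ/mol
  T = 374.1 K: K = (3.023, 0.208), RR gives ψ = 0.576, H_out = 19.341 kJ/mol
  T = 359.5 K: K = (2.283, 0.175), RR gives ψ = 0.433, H_out = 13.485 kJ/mol
  T = 352.2 K: K = (1.966, 0.160), RR gives ψ = 0.320, H_out = 9.415 kJ/mol
  T = 348.5 K: K = (1.819, 0.152), RR gives ψ = 0.241, H_out = 6.763 kJ/mol
  T = 346.7 K: K = (1.750, 0.149), RR gives ψ = 0.194, H_out = 5.253 kJ/mol
Linear interpolation between T = 346.7 (H_out = 5.253) and T = 348.5 (H_out = 6.763) on hF = 5.694 gives T ≈ 347.2 K, at which ψ = 0.21.

T = 347.2 K, V/F = 0.21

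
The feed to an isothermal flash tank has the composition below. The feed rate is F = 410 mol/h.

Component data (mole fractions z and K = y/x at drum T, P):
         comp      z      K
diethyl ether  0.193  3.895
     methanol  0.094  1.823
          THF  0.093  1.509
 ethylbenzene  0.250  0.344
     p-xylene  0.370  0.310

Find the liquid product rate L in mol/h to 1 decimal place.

L = 336.0 mol/h

Iterate (Newton) starting at ψ = 0.5:
  ψ = 0.500: g = -0.3130, g' = -0.966 → ψ = 0.176
  ψ = 0.176: g = 0.0051, g' = -1.144 → ψ = 0.181
Converged at ψ = 0.181.
Then V = ψ·F = 0.1805·410 = 74.0 mol/h and L = F − V = 336.0 mol/h.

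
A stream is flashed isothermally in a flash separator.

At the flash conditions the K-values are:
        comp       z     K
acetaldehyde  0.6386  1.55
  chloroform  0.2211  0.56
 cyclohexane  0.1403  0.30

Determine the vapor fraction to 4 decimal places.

Let ψ = V/F and solve Σ zᵢ(Kᵢ−1)/(1+ψ(Kᵢ−1)) = 0.
Feasibility: ΣzᵢKᵢ = 1.1557, Σzᵢ/Kᵢ = 1.2745 — both > 1, two phases present.
Newton iteration, ψ⁰ = 0.32:
  ψ = 0.3200: g = 0.05888, g' = -0.3118 → ψ = 0.5088
  ψ = 0.5088: g = -0.00346, g' = -0.3548 → ψ = 0.4991
  ψ = 0.4991: g = -0.00002, g' = -0.3516 → ψ = 0.4990
Converged at ψ = 0.4990.

ψ = 0.4990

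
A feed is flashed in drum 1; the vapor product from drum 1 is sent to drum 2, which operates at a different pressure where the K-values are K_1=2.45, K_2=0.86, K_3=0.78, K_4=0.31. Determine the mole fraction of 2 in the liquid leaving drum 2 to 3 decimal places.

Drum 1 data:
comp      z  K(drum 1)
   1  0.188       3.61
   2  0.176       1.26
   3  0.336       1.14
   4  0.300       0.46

Drum 1:
Rachford–Rice: g(ψ₁) = Σ zᵢ(Kᵢ−1)/(1+ψ₁(Kᵢ−1)) = 0.
g(0) = ΣzᵢKᵢ − 1 = 0.421 and g(1) = 1 − Σzᵢ/Kᵢ = -0.139, so a root lies in (0, 1).
Iterate (Newton) starting at ψ₁ = 0.5:
  ψ₁ = 0.500: g = 0.0754, g' = -0.420 → ψ₁ = 0.679
  ψ₁ = 0.679: g = 0.0029, g' = -0.399 → ψ₁ = 0.687
Converged at ψ₁ = 0.687.
Drum-1 compositions:
  1: x = 0.067, y = 0.243
  2: x = 0.149, y = 0.188
  3: x = 0.307, y = 0.349
  4: x = 0.477, y = 0.219
Drum-2 feed = drum-1 vapor: z₂ = (0.2431, 0.1882, 0.3494, 0.2193).
Drum 2:
Newton–Raphson from ψ₂ = 0.52:
  ψ₂ = 0.520: g = -0.1503, g' = -0.446 → ψ₂ = 0.183
  ψ₂ = 0.183: g = -0.0018, g' = -0.478 → ψ₂ = 0.179
Converged at ψ₂ = 0.179.
  1: x = 0.193, y = 0.473
  2: x = 0.193, y = 0.166
  3: x = 0.364, y = 0.284
  4: x = 0.250, y = 0.078

x_2 (drum 2) = 0.193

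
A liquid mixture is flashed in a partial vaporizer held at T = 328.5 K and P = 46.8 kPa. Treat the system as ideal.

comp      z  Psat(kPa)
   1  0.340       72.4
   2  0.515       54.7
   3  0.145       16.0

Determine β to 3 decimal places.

β = 0.813

Raoult's law: Kᵢ = Pᵢˢᵃᵗ/P = Pᵢˢᵃᵗ/46.8.
  K_1 = 72.4/46.8 = 1.54701, K_2 = 54.7/46.8 = 1.16880, K_3 = 16.0/46.8 = 0.34188
Rachford–Rice: g(β) = Σ zᵢ(Kᵢ−1)/(1+β(Kᵢ−1)) = 0.
Check two-phase: ΣzᵢKᵢ = 1.177 > 1 and Σzᵢ/Kᵢ = 1.085 > 1, so g(0) = 0.177 > 0 and g(1) = -0.085 < 0.
Iterate (Newton) starting at β = 0.5:
  β = 0.500: g = 0.0840, g' = -0.215 → β = 0.891
  β = 0.891: g = -0.0302, g' = -0.424 → β = 0.820
  β = 0.820: g = -0.0026, g' = -0.356 → β = 0.813
Converged at β = 0.813.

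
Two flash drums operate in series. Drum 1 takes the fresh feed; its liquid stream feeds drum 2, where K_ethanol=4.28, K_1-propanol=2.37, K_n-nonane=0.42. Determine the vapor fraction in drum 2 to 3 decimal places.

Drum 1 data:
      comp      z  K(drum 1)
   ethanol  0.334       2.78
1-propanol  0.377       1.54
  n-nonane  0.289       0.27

V/F (drum 2) = 0.431

Drum 1:
Material balance + equilibrium reduce to Σ zᵢ(Kᵢ−1)/(1+ψ₁(Kᵢ−1)) = 0.
Feasibility: ΣzᵢKᵢ = 1.587, Σzᵢ/Kᵢ = 1.435 — both > 1, two phases present.
Iterate (Newton) starting at ψ₁ = 0.69:
  ψ₁ = 0.690: g = -0.0100, g' = -0.897 → ψ₁ = 0.679
Converged at ψ₁ = 0.679.
Drum-1 compositions:
  ethanol: x = 0.151, y = 0.420
  1-propanol: x = 0.276, y = 0.425
  n-nonane: x = 0.573, y = 0.155
Drum-2 feed = drum-1 liquid: z₂ = (0.1512, 0.2759, 0.5729).
Drum 2:
Rachford–Rice: g(ψ₂) = Σ zᵢ(Kᵢ−1)/(1+ψ₂(Kᵢ−1)) = 0.
Check two-phase: ΣzᵢKᵢ = 1.542 > 1 and Σzᵢ/Kᵢ = 1.516 > 1, so g(0) = 0.542 > 0 and g(1) = -0.516 < 0.
Newton–Raphson from ψ₂ = 0.5:
  ψ₂ = 0.500: g = -0.0558, g' = -0.798 → ψ₂ = 0.430
  ψ₂ = 0.430: g = 0.0009, g' = -0.827 → ψ₂ = 0.431
Converged at ψ₂ = 0.431.
  ethanol: x = 0.063, y = 0.268
  1-propanol: x = 0.173, y = 0.411
  n-nonane: x = 0.764, y = 0.321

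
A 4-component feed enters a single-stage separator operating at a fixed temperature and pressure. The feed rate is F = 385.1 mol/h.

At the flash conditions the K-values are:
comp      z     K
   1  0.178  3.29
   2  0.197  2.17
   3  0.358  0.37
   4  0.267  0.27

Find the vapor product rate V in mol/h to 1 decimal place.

Iterate (Newton) starting at ψ = 0.5:
  ψ = 0.500: g = -0.3007, g' = -0.966 → ψ = 0.189
  ψ = 0.189: g = -0.0085, g' = -1.011 → ψ = 0.180
Converged at ψ = 0.180.
Then V = ψ·F = 0.1802·385.1 = 69.4 mol/h and L = F − V = 315.7 mol/h.

V = 69.4 mol/h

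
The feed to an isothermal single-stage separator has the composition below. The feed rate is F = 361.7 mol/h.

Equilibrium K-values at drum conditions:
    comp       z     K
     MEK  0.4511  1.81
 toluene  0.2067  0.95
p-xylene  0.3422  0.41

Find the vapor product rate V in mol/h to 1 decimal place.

Iterate (Newton) starting at V/F = 0.63:
  V/F = 0.6300: g = -0.09008, g' = -0.4321 → V/F = 0.4215
  V/F = 0.4215: g = -0.00690, g' = -0.3761 → V/F = 0.4032
  V/F = 0.4032: g = -0.00002, g' = -0.3738 → V/F = 0.4031
Converged at V/F = 0.4031.
Then V = V/F·F = 0.4031·361.7 = 145.8 mol/h and L = F − V = 215.9 mol/h.

V = 145.8 mol/h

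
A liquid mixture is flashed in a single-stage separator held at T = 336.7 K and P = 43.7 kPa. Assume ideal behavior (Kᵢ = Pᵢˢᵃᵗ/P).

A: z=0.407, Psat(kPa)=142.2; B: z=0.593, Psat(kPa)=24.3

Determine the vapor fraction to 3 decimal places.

ψ = 0.654

Raoult's law: Kᵢ = Pᵢˢᵃᵗ/P = Pᵢˢᵃᵗ/43.7.
  K_A = 142.2/43.7 = 3.25400, K_B = 24.3/43.7 = 0.55606
Rachford–Rice: g(ψ) = Σ zᵢ(Kᵢ−1)/(1+ψ(Kᵢ−1)) = 0.
g(0) = ΣzᵢKᵢ − 1 = 0.654 and g(1) = 1 − Σzᵢ/Kᵢ = -0.192, so a root lies in (0, 1).
Binary case is linear: z₁(K₁−1)(1+ψ(K₂−1)) + z₂(K₂−1)(1+ψ(K₁−1)) = 0
⇒ ψ = [z₁(K₁−1)+z₂(K₂−1)] / [−(K₁−1)(K₂−1)] = 0.6541/1.0006 = 0.654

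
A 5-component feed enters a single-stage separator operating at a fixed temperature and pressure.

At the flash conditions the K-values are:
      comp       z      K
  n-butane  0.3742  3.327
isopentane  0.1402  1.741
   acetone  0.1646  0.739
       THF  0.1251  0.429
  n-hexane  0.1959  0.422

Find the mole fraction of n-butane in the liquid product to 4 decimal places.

Material balance + equilibrium reduce to Σ zᵢ(Kᵢ−1)/(1+ψ(Kᵢ−1)) = 0.
g(0) = ΣzᵢKᵢ − 1 = 0.7470 and g(1) = 1 − Σzᵢ/Kᵢ = -0.1716, so a root lies in (0, 1).
Newton–Raphson from ψ = 0.39:
  ψ = 0.3900: g = 0.25118, g' = -0.7937 → ψ = 0.7065
  ψ = 0.7065: g = 0.03375, g' = -0.6414 → ψ = 0.7591
  ψ = 0.7591: g = -0.00015, g' = -0.6486 → ψ = 0.7589
Converged at ψ = 0.7589.
Compositions from xᵢ = zᵢ/(1+ψ(Kᵢ−1)), yᵢ = Kᵢxᵢ:
  n-butane: x = 0.1353, y = 0.4501
  isopentane: x = 0.0897, y = 0.1562
  acetone: x = 0.2053, y = 0.1517
  THF: x = 0.2208, y = 0.0947
  n-hexane: x = 0.3490, y = 0.1473

x_n-butane = 0.1353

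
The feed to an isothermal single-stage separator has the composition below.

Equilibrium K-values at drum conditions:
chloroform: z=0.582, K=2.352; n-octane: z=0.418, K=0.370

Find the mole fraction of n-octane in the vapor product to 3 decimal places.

Rachford–Rice: g(β) = Σ zᵢ(Kᵢ−1)/(1+β(Kᵢ−1)) = 0.
Feasibility: ΣzᵢKᵢ = 1.524, Σzᵢ/Kᵢ = 1.377 — both > 1, two phases present.
Binary case is linear: z₁(K₁−1)(1+β(K₂−1)) + z₂(K₂−1)(1+β(K₁−1)) = 0
⇒ β = [z₁(K₁−1)+z₂(K₂−1)] / [−(K₁−1)(K₂−1)] = 0.5235/0.8518 = 0.615
Compositions from xᵢ = zᵢ/(1+β(Kᵢ−1)), yᵢ = Kᵢxᵢ:
  chloroform: x = 0.318, y = 0.748
  n-octane: x = 0.682, y = 0.252

y_n-octane = 0.252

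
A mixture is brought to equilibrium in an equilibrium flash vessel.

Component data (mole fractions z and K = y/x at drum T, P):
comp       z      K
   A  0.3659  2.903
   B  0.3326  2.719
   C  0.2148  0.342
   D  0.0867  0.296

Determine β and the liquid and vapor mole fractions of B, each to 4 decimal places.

β = 0.8728, x_B = 0.1330, y_B = 0.3617

Rachford–Rice: g(β) = Σ zᵢ(Kᵢ−1)/(1+β(Kᵢ−1)) = 0.
Feasibility: ΣzᵢKᵢ = 2.0657, Σzᵢ/Kᵢ = 1.1693 — both > 1, two phases present.
Newton–Raphson from β = 0.52:
  β = 0.5200: g = 0.34073, g' = -0.9306 → β = 0.8861
  β = 0.8861: g = -0.01548, g' = -1.1767 → β = 0.8730
  β = 0.8730: g = -0.00020, g' = -1.1470 → β = 0.8728
Converged at β = 0.8728.
Compositions from xᵢ = zᵢ/(1+β(Kᵢ−1)), yᵢ = Kᵢxᵢ:
  A: x = 0.1375, y = 0.3992
  B: x = 0.1330, y = 0.3617
  C: x = 0.5046, y = 0.1726
  D: x = 0.2249, y = 0.0666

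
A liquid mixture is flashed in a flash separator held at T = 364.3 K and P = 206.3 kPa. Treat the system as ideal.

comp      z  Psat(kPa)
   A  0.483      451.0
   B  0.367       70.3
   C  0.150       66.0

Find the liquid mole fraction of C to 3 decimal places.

Raoult's law: Kᵢ = Pᵢˢᵃᵗ/P = Pᵢˢᵃᵗ/206.3.
  K_A = 451.0/206.3 = 2.18614, K_B = 70.3/206.3 = 0.34077, K_C = 66.0/206.3 = 0.31992
Let β = V/F and solve Σ zᵢ(Kᵢ−1)/(1+β(Kᵢ−1)) = 0.
Check two-phase: ΣzᵢKᵢ = 1.229 > 1 and Σzᵢ/Kᵢ = 1.767 > 1, so g(0) = 0.229 > 0 and g(1) = -0.767 < 0.
Newton iteration, β⁰ = 0.33:
  β = 0.330: g = -0.0290, g' = -0.727 → β = 0.290
Converged at β = 0.290.
Compositions from xᵢ = zᵢ/(1+β(Kᵢ−1)), yᵢ = Kᵢxᵢ:
  A: x = 0.359, y = 0.786
  B: x = 0.454, y = 0.155
  C: x = 0.187, y = 0.060

x_C = 0.187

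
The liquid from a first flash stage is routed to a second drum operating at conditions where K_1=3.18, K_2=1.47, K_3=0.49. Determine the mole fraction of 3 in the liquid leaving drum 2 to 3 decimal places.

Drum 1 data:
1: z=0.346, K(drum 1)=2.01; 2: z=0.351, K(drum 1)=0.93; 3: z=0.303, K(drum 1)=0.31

x_3 (drum 2) = 0.648

Drum 1:
Iterate (Newton) starting at ψ₁ = 0.5:
  ψ₁ = 0.500: g = -0.1125, g' = -0.494 → ψ₁ = 0.272
  ψ₁ = 0.272: g = -0.0084, g' = -0.438 → ψ₁ = 0.253
Converged at ψ₁ = 0.253.
Drum-1 compositions:
  1: x = 0.276, y = 0.554
  2: x = 0.357, y = 0.332
  3: x = 0.367, y = 0.114
Drum-2 feed = drum-1 liquid: z₂ = (0.2756, 0.3573, 0.3671).
Drum 2:
Let ψ₂ = V/F and solve Σ zᵢ(Kᵢ−1)/(1+ψ₂(Kᵢ−1)) = 0.
g(0) = ΣzᵢKᵢ − 1 = 0.581 and g(1) = 1 − Σzᵢ/Kᵢ = -0.079, so a root lies in (0, 1).
Iterate (Newton) starting at ψ₂ = 0.52:
  ψ₂ = 0.520: g = 0.1617, g' = -0.515 → ψ₂ = 0.834
  ψ₂ = 0.834: g = 0.0082, g' = -0.495 → ψ₂ = 0.850
Converged at ψ₂ = 0.850.
  1: x = 0.097, y = 0.307
  2: x = 0.255, y = 0.375
  3: x = 0.648, y = 0.318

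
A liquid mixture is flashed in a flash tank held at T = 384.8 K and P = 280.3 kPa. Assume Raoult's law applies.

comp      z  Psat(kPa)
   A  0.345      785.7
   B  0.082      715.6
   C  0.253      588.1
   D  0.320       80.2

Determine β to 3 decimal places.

Raoult's law: Kᵢ = Pᵢˢᵃᵗ/P = Pᵢˢᵃᵗ/280.3.
  K_A = 785.7/280.3 = 2.80307, K_B = 715.6/280.3 = 2.55298, K_C = 588.1/280.3 = 2.09811, K_D = 80.2/280.3 = 0.28612
Newton–Raphson from β = 0.5:
  β = 0.500: g = 0.2229, g' = -0.894 → β = 0.749
  β = 0.749: g = -0.0153, g' = -1.091 → β = 0.735
Converged at β = 0.735.

β = 0.735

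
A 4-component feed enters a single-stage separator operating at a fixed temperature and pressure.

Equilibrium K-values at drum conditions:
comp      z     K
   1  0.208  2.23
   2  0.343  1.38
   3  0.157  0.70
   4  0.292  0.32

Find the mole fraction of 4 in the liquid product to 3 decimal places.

Material balance + equilibrium reduce to Σ zᵢ(Kᵢ−1)/(1+V/F(Kᵢ−1)) = 0.
Feasibility: ΣzᵢKᵢ = 1.141, Σzᵢ/Kᵢ = 1.479 — both > 1, two phases present.
Newton–Raphson from V/F = 0.5:
  V/F = 0.500: g = -0.0883, g' = -0.485 → V/F = 0.318
  V/F = 0.318: g = -0.0052, g' = -0.439 → V/F = 0.306
Converged at V/F = 0.306.
Compositions from xᵢ = zᵢ/(1+V/F(Kᵢ−1)), yᵢ = Kᵢxᵢ:
  1: x = 0.151, y = 0.337
  2: x = 0.307, y = 0.424
  3: x = 0.173, y = 0.121
  4: x = 0.369, y = 0.118

x_4 = 0.369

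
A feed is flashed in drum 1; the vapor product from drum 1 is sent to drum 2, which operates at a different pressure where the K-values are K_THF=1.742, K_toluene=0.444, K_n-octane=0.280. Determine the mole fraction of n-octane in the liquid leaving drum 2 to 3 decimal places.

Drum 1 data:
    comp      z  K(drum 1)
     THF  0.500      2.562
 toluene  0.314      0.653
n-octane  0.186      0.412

Drum 1:
Material balance + equilibrium reduce to Σ zᵢ(Kᵢ−1)/(1+ψ₁(Kᵢ−1)) = 0.
g(0) = ΣzᵢKᵢ − 1 = 0.563 and g(1) = 1 − Σzᵢ/Kᵢ = -0.127, so a root lies in (0, 1).
Iterate (Newton) starting at ψ₁ = 0.44:
  ψ₁ = 0.440: g = 0.1867, g' = -0.598 → ψ₁ = 0.752
  ψ₁ = 0.752: g = 0.0156, g' = -0.534 → ψ₁ = 0.781
Converged at ψ₁ = 0.781.
Drum-1 compositions:
  THF: x = 0.225, y = 0.577
  toluene: x = 0.431, y = 0.281
  n-octane: x = 0.344, y = 0.142
Drum-2 feed = drum-1 vapor: z₂ = (0.5770, 0.2813, 0.1417).
Drum 2:
Material balance + equilibrium reduce to Σ zᵢ(Kᵢ−1)/(1+ψ₂(Kᵢ−1)) = 0.
Feasibility: ΣzᵢKᵢ = 1.170, Σzᵢ/Kᵢ = 1.471 — both > 1, two phases present.
Newton–Raphson from ψ₂ = 0.57:
  ψ₂ = 0.570: g = -0.1012, g' = -0.555 → ψ₂ = 0.388
  ψ₂ = 0.388: g = -0.0084, g' = -0.474 → ψ₂ = 0.370
Converged at ψ₂ = 0.370.
  THF: x = 0.453, y = 0.789
  toluene: x = 0.354, y = 0.157
  n-octane: x = 0.193, y = 0.054

x_n-octane (drum 2) = 0.193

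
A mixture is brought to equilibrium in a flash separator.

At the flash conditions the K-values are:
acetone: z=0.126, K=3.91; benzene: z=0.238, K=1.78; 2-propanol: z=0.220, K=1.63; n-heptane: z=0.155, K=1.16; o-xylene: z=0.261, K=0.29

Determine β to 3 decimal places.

Rachford–Rice: g(β) = Σ zᵢ(Kᵢ−1)/(1+β(Kᵢ−1)) = 0.
Check two-phase: ΣzᵢKᵢ = 1.530 > 1 and Σzᵢ/Kᵢ = 1.335 > 1, so g(0) = 0.530 > 0 and g(1) = -0.335 < 0.
Newton iteration, β⁰ = 0.5:
  β = 0.500: g = 0.1240, g' = -0.622 → β = 0.699
  β = 0.699: g = -0.0086, g' = -0.741 → β = 0.688
Converged at β = 0.688.

β = 0.688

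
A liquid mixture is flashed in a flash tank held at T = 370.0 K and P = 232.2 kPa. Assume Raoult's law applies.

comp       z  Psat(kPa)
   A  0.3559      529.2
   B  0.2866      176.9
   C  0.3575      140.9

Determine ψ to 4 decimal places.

Raoult's law: Kᵢ = Pᵢˢᵃᵗ/P = Pᵢˢᵃᵗ/232.2.
  K_A = 529.2/232.2 = 2.279070, K_B = 176.9/232.2 = 0.761843, K_C = 140.9/232.2 = 0.606804
Rachford–Rice: g(ψ) = Σ zᵢ(Kᵢ−1)/(1+ψ(Kᵢ−1)) = 0.
Feasibility: ΣzᵢKᵢ = 1.2464, Σzᵢ/Kᵢ = 1.1215 — both > 1, two phases present.
Newton iteration, ψ⁰ = 0.5:
  ψ = 0.5000: g = 0.02521, g' = -0.3232 → ψ = 0.5780
  ψ = 0.5780: g = 0.00067, g' = -0.3069 → ψ = 0.5802
Converged at ψ = 0.5802.

ψ = 0.5802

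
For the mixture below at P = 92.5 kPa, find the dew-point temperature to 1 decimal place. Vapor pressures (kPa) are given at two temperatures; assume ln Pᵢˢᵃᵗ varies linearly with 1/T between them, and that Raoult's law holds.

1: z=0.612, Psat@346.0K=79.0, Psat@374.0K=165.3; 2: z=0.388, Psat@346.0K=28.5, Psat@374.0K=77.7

Dew-point temperature: Σzᵢ·P/Pᵢˢᵃᵗ(T) = 1. Interpolate ln Pᵢˢᵃᵗ = aᵢ + bᵢ/T.
  T = 346.0 K: ΣzᵢP/Pᵢˢᵃᵗ = 1.9759
  T = 374.0 K: ΣzᵢP/Pᵢˢᵃᵗ = 0.8044
  T = 360.0 K: ΣzᵢP/Pᵢˢᵃᵗ = 1.2363
  T = 367.0 K: ΣzᵢP/Pᵢˢᵃᵗ = 0.9926
  T = 363.5 K: ΣzᵢP/Pᵢˢᵃᵗ = 1.1065
  T = 365.2 K: ΣzᵢP/Pᵢˢᵃᵗ = 1.0493
Interpolating between 365.2 K and 367.0 K gives T ≈ 366.8 K.

T = 366.8 K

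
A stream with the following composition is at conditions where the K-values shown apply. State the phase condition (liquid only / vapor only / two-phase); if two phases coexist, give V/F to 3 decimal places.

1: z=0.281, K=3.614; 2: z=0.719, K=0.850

vapor only

ΣzᵢKᵢ = 1.627; Σzᵢ/Kᵢ = 0.924.
Since Σzᵢ/Kᵢ < 1 the mixture is above its dew point — single vapor phase.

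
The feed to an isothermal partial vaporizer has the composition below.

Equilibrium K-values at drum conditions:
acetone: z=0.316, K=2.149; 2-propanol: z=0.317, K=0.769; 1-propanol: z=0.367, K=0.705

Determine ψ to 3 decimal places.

Let ψ = V/F and solve Σ zᵢ(Kᵢ−1)/(1+ψ(Kᵢ−1)) = 0.
Check two-phase: ΣzᵢKᵢ = 1.182 > 1 and Σzᵢ/Kᵢ = 1.080 > 1, so g(0) = 0.182 > 0 and g(1) = -0.080 < 0.
Newton–Raphson from ψ = 0.5:
  ψ = 0.500: g = 0.0208, g' = -0.234 → ψ = 0.589
  ψ = 0.589: g = 0.0007, g' = -0.218 → ψ = 0.592
Converged at ψ = 0.592.

ψ = 0.592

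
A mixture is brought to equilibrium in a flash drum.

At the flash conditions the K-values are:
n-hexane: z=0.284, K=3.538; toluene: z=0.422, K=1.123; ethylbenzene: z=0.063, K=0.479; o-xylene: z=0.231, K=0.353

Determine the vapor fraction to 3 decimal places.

ψ = 0.671

Newton–Raphson from ψ = 0.5:
  ψ = 0.500: g = 0.1013, g' = -0.604 → ψ = 0.668
  ψ = 0.668: g = 0.0020, g' = -0.597 → ψ = 0.671
Converged at ψ = 0.671.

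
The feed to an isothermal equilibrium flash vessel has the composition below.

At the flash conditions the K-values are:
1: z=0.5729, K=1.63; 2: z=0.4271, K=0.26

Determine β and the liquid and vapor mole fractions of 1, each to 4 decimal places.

β = 0.0963, x_1 = 0.5401, y_1 = 0.8804

Binary case is linear: z₁(K₁−1)(1+β(K₂−1)) + z₂(K₂−1)(1+β(K₁−1)) = 0
⇒ β = [z₁(K₁−1)+z₂(K₂−1)] / [−(K₁−1)(K₂−1)] = 0.04487/0.46620 = 0.0963
Compositions from xᵢ = zᵢ/(1+β(Kᵢ−1)), yᵢ = Kᵢxᵢ:
  1: x = 0.5401, y = 0.8804
  2: x = 0.4599, y = 0.1196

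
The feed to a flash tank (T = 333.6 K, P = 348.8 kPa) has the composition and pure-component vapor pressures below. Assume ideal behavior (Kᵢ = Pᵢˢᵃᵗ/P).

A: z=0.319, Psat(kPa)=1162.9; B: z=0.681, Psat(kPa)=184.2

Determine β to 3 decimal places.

Raoult's law: Kᵢ = Pᵢˢᵃᵗ/P = Pᵢˢᵃᵗ/348.8.
  K_A = 1162.9/348.8 = 3.33400, K_B = 184.2/348.8 = 0.52810
Rachford–Rice: g(β) = Σ zᵢ(Kᵢ−1)/(1+β(Kᵢ−1)) = 0.
g(0) = ΣzᵢKᵢ − 1 = 0.423 and g(1) = 1 − Σzᵢ/Kᵢ = -0.385, so a root lies in (0, 1).
Iterate (Newton) starting at β = 0.5:
  β = 0.500: g = -0.0770, g' = -0.630 → β = 0.378
  β = 0.378: g = 0.0046, g' = -0.715 → β = 0.384
Converged at β = 0.384.

β = 0.384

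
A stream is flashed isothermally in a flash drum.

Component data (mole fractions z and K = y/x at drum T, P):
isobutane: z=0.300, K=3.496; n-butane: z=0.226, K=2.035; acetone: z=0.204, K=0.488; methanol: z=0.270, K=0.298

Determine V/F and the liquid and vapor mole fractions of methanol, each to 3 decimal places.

Material balance + equilibrium reduce to Σ zᵢ(Kᵢ−1)/(1+V/F(Kᵢ−1)) = 0.
Feasibility: ΣzᵢKᵢ = 1.689, Σzᵢ/Kᵢ = 1.521 — both > 1, two phases present.
Iterate (Newton) starting at V/F = 0.5:
  V/F = 0.500: g = 0.0548, g' = -0.887 → V/F = 0.562
Converged at V/F = 0.562.
Compositions from xᵢ = zᵢ/(1+V/F(Kᵢ−1)), yᵢ = Kᵢxᵢ:
  isobutane: x = 0.125, y = 0.437
  n-butane: x = 0.143, y = 0.291
  acetone: x = 0.286, y = 0.140
  methanol: x = 0.446, y = 0.133

V/F = 0.562, x_methanol = 0.446, y_methanol = 0.133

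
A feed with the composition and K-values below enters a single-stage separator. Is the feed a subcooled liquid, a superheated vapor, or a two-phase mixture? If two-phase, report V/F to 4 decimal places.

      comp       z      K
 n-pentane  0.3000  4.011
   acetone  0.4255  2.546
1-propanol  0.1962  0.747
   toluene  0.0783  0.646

superheated vapor

ΣzᵢKᵢ = 2.4838; Σzᵢ/Kᵢ = 0.6258.
Since Σzᵢ/Kᵢ < 1 the mixture is above its dew point — single vapor phase.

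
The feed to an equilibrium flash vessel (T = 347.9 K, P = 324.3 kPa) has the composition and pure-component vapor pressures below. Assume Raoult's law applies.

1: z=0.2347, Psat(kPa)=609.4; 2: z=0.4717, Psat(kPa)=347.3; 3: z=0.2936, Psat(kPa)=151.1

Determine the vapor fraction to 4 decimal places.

ψ = 0.3397

Raoult's law: Kᵢ = Pᵢˢᵃᵗ/P = Pᵢˢᵃᵗ/324.3.
  K_1 = 609.4/324.3 = 1.879124, K_2 = 347.3/324.3 = 1.070922, K_3 = 151.1/324.3 = 0.465927
Iterate (Newton) starting at ψ = 0.5:
  ψ = 0.5000: g = -0.03829, g' = -0.2456 → ψ = 0.3441
  ψ = 0.3441: g = -0.00104, g' = -0.2349 → ψ = 0.3397
Converged at ψ = 0.3397.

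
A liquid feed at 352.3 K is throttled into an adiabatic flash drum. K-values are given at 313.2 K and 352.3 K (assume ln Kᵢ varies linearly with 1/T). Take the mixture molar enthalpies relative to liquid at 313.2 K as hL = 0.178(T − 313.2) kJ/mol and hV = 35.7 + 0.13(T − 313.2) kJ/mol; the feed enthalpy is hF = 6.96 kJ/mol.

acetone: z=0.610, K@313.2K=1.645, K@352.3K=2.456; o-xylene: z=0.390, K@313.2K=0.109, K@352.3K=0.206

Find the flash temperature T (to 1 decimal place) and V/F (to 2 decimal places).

Adiabatic flash: solve Rachford–Rice at each trial T, then check hF = ψ·hV(T) + (1−ψ)·hL(T).
  T = 313.2 K: K = (1.645, 0.109), RR gives ψ = 0.080, H_out = 2.855 kJ/mol
  T = 352.3 K: K = (2.456, 0.206), RR gives ψ = 0.500, H_out = 23.885 kJ/mol
  T = 332.8 K: K = (2.035, 0.153), RR gives ψ = 0.343, H_out = 15.416 kJ/mol
  T = 323.0 K: K = (1.835, 0.130), RR gives ψ = 0.234, H_out = 9.993 kJ/mol
  T = 318.1 K: K = (1.739, 0.119), RR gives ψ = 0.165, H_out = 6.716 kJ/mol
  T = 320.6 K: K = (1.788, 0.124), RR gives ψ = 0.202, H_out = 8.448 kJ/mol
  T = 319.4 K: K = (1.764, 0.122), RR gives ψ = 0.184, H_out = 7.634 kJ/mol
Linear interpolation between T = 318.1 (H_out = 6.716) and T = 319.4 (H_out = 7.634) on hF = 6.96 gives T ≈ 318.4 K, at which ψ = 0.17.

T = 318.4 K, V/F = 0.17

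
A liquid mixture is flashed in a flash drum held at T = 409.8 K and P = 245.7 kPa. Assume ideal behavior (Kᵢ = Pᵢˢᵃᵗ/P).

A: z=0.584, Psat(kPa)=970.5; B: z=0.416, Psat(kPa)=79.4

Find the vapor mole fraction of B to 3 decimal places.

y_B = 0.263

Raoult's law: Kᵢ = Pᵢˢᵃᵗ/P = Pᵢˢᵃᵗ/245.7.
  K_A = 970.5/245.7 = 3.94994, K_B = 79.4/245.7 = 0.32316
Binary case is linear: z₁(K₁−1)(1+ψ(K₂−1)) + z₂(K₂−1)(1+ψ(K₁−1)) = 0
⇒ ψ = [z₁(K₁−1)+z₂(K₂−1)] / [−(K₁−1)(K₂−1)] = 1.4412/1.9966 = 0.722
Compositions from xᵢ = zᵢ/(1+ψ(Kᵢ−1)), yᵢ = Kᵢxᵢ:
  A: x = 0.187, y = 0.737
  B: x = 0.813, y = 0.263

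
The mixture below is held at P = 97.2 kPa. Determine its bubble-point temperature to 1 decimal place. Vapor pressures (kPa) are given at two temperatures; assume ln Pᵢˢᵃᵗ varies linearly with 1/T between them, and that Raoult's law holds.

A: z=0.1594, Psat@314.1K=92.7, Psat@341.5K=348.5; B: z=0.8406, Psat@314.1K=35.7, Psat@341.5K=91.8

Bubble-point temperature: ΣzᵢPᵢˢᵃᵗ(T) = P. Interpolate ln Pᵢˢᵃᵗ = aᵢ + bᵢ/T.
  T = 314.1 K: ΣzᵢPᵢˢᵃᵗ = 44.79 kPa
  T = 341.5 K: ΣzᵢPᵢˢᵃᵗ = 132.72 kPa
  T = 327.8 K: ΣzᵢPᵢˢᵃᵗ = 78.54 kPa
  T = 334.6 K: ΣzᵢPᵢˢᵃᵗ = 102.35 kPa
  T = 331.2 K: ΣzᵢPᵢˢᵃᵗ = 89.75 kPa
  T = 332.9 K: ΣzᵢPᵢˢᵃᵗ = 95.87 kPa
  T = 333.8 K: ΣzᵢPᵢˢᵃᵗ = 99.25 kPa
Interpolating between 332.9 K and 333.8 K gives T ≈ 333.3 K.

T = 333.3 K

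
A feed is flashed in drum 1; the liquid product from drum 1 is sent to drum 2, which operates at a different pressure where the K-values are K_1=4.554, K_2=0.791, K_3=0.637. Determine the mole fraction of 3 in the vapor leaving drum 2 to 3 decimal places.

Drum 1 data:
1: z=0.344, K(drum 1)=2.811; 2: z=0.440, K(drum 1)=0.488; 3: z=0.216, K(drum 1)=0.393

y_3 (drum 2) = 0.216

Drum 1:
Rachford–Rice: g(ψ₁) = Σ zᵢ(Kᵢ−1)/(1+ψ₁(Kᵢ−1)) = 0.
Feasibility: ΣzᵢKᵢ = 1.267, Σzᵢ/Kᵢ = 1.574 — both > 1, two phases present.
Newton iteration, ψ₁⁰ = 0.5:
  ψ₁ = 0.500: g = -0.1641, g' = -0.683 → ψ₁ = 0.260
  ψ₁ = 0.260: g = 0.0082, g' = -0.787 → ψ₁ = 0.270
Converged at ψ₁ = 0.270.
Drum-1 compositions:
  1: x = 0.231, y = 0.649
  2: x = 0.511, y = 0.249
  3: x = 0.258, y = 0.102
Drum-2 feed = drum-1 liquid: z₂ = (0.2310, 0.5106, 0.2584).
Drum 2:
Rachford–Rice: g(ψ₂) = Σ zᵢ(Kᵢ−1)/(1+ψ₂(Kᵢ−1)) = 0.
g(0) = ΣzᵢKᵢ − 1 = 0.620 and g(1) = 1 − Σzᵢ/Kᵢ = -0.102, so a root lies in (0, 1).
Iterate (Newton) starting at ψ₂ = 0.67:
  ψ₂ = 0.670: g = -0.0053, g' = -0.345 → ψ₂ = 0.655
Converged at ψ₂ = 0.655.
  1: x = 0.069, y = 0.316
  2: x = 0.592, y = 0.468
  3: x = 0.339, y = 0.216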